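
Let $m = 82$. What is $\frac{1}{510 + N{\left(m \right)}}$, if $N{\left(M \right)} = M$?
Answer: $\frac{1}{592} \approx 0.0016892$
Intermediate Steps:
$\frac{1}{510 + N{\left(m \right)}} = \frac{1}{510 + 82} = \frac{1}{592}$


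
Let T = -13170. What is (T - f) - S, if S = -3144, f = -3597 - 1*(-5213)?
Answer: -11642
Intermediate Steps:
f = 1616 (f = -3597 + 5213 = 1616)
(T - f) - S = (-13170 - 1*1616) - 1*(-3144) = (-13170 - 1616) + 3144 = -14786 + 3144 = -11642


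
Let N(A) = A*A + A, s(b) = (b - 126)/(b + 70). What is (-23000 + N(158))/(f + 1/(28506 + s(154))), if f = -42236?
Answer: -241959989/4815938778 ≈ -0.050241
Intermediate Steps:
s(b) = (-126 + b)/(70 + b)
N(A) = A + A² (N(A) = A² + A = A + A²)
(-23000 + N(158))/(f + 1/(28506 + s(154))) = (-23000 + 158*(1 + 158))/(-42236 + 1/(28506 + (-126 + 154)/(70 + 154))) = (-23000 + 158*159)/(-42236 + 1/(28506 + 28/224)) = (-23000 + 25122)/(-42236 + 1/(28506 + (1/224)*28)) = 2122/(-42236 + 1/(28506 + ⅛)) = 2122/(-42236 + 1/(228049/8)) = 2122/(-42236 + 8/228049) = 2122/(-9631877556/228049) = 2122*(-228049/9631877556) = -241959989/4815938778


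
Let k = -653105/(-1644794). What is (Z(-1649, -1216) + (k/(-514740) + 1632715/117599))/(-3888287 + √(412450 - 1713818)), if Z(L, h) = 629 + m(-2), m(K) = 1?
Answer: -2167559344041955030695229/13089464624107019562833148072 - 557458681430140067*I*√325342/6544732312053509781416574036 ≈ -0.0001656 - 4.8584e-8*I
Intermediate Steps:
k = 653105/1644794 (k = -653105*(-1/1644794) = 653105/1644794 ≈ 0.39707)
Z(L, h) = 630 (Z(L, h) = 629 + 1 = 630)
(Z(-1649, -1216) + (k/(-514740) + 1632715/117599))/(-3888287 + √(412450 - 1713818)) = (630 + ((653105/1644794)/(-514740) + 1632715/117599))/(-3888287 + √(412450 - 1713818)) = (630 + ((653105/1644794)*(-1/514740) + 1632715*(1/117599)))/(-3888287 + √(-1301368)) = (630 + (-130621/169328252712 + 1632715/117599))/(-3888287 + 2*I*√325342) = (630 + 12020207076772787/865775356116456)/(-3888287 + 2*I*√325342) = 557458681430140067/(865775356116456*(-3888287 + 2*I*√325342))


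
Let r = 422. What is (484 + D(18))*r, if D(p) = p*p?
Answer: 340976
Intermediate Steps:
D(p) = p**2
(484 + D(18))*r = (484 + 18**2)*422 = (484 + 324)*422 = 808*422 = 340976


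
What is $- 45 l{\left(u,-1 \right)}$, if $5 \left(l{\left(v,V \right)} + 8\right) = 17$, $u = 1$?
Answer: $207$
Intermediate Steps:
$l{\left(v,V \right)} = - \frac{23}{5}$ ($l{\left(v,V \right)} = -8 + \frac{1}{5} \cdot 17 = -8 + \frac{17}{5} = - \frac{23}{5}$)
$- 45 l{\left(u,-1 \right)} = \left(-45\right) \left(- \frac{23}{5}\right) = 207$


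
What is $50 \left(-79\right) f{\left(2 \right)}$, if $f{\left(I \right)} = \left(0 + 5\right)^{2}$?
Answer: $-98750$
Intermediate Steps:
$f{\left(I \right)} = 25$ ($f{\left(I \right)} = 5^{2} = 25$)
$50 \left(-79\right) f{\left(2 \right)} = 50 \left(-79\right) 25 = \left(-3950\right) 25 = -98750$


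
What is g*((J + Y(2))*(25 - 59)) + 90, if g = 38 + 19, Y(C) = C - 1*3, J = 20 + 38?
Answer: -110376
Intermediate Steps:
J = 58
Y(C) = -3 + C (Y(C) = C - 3 = -3 + C)
g = 57
g*((J + Y(2))*(25 - 59)) + 90 = 57*((58 + (-3 + 2))*(25 - 59)) + 90 = 57*((58 - 1)*(-34)) + 90 = 57*(57*(-34)) + 90 = 57*(-1938) + 90 = -110466 + 90 = -110376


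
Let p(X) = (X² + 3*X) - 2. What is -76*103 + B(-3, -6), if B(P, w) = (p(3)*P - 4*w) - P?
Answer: -7849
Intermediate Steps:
p(X) = -2 + X² + 3*X
B(P, w) = -4*w + 15*P (B(P, w) = ((-2 + 3² + 3*3)*P - 4*w) - P = ((-2 + 9 + 9)*P - 4*w) - P = (16*P - 4*w) - P = (-4*w + 16*P) - P = -4*w + 15*P)
-76*103 + B(-3, -6) = -76*103 + (-4*(-6) + 15*(-3)) = -7828 + (24 - 45) = -7828 - 21 = -7849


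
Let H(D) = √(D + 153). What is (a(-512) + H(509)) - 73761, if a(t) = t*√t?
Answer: -73761 + √662 - 8192*I*√2 ≈ -73735.0 - 11585.0*I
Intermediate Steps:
H(D) = √(153 + D)
a(t) = t^(3/2)
(a(-512) + H(509)) - 73761 = ((-512)^(3/2) + √(153 + 509)) - 73761 = (-8192*I*√2 + √662) - 73761 = (√662 - 8192*I*√2) - 73761 = -73761 + √662 - 8192*I*√2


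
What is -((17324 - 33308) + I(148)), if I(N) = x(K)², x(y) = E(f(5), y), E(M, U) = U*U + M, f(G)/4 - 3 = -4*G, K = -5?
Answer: 14135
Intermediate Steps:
f(G) = 12 - 16*G (f(G) = 12 + 4*(-4*G) = 12 - 16*G)
E(M, U) = M + U² (E(M, U) = U² + M = M + U²)
x(y) = -68 + y² (x(y) = (12 - 16*5) + y² = (12 - 80) + y² = -68 + y²)
I(N) = 1849 (I(N) = (-68 + (-5)²)² = (-68 + 25)² = (-43)² = 1849)
-((17324 - 33308) + I(148)) = -((17324 - 33308) + 1849) = -(-15984 + 1849) = -1*(-14135) = 14135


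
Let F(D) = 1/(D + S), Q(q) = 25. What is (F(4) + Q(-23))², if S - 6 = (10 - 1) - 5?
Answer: 123201/196 ≈ 628.58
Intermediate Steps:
S = 10 (S = 6 + ((10 - 1) - 5) = 6 + (9 - 5) = 6 + 4 = 10)
F(D) = 1/(10 + D) (F(D) = 1/(D + 10) = 1/(10 + D))
(F(4) + Q(-23))² = (1/(10 + 4) + 25)² = (1/14 + 25)² = (351/14)² = 123201/196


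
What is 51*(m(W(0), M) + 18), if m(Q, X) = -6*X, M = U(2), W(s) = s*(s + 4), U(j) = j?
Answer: 306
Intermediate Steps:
W(s) = s*(4 + s)
M = 2
51*(m(W(0), M) + 18) = 51*(-6*2 + 18) = 51*(-12 + 18) = 51*6 = 306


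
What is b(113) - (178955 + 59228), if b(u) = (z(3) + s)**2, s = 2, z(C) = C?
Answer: -238158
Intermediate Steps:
b(u) = 25 (b(u) = (3 + 2)**2 = 5**2 = 25)
b(113) - (178955 + 59228) = 25 - (178955 + 59228) = 25 - 1*238183 = 25 - 238183 = -238158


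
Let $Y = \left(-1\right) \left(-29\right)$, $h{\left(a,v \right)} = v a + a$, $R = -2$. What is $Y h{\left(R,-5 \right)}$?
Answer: $232$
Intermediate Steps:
$h{\left(a,v \right)} = a + a v$ ($h{\left(a,v \right)} = a v + a = a + a v$)
$Y = 29$
$Y h{\left(R,-5 \right)} = 29 \left(- 2 \left(1 - 5\right)\right) = 29 \left(\left(-2\right) \left(-4\right)\right) = 29 \cdot 8 = 232$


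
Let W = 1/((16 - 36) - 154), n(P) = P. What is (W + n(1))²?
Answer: 29929/30276 ≈ 0.98854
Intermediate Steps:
W = -1/174 (W = 1/(-20 - 154) = 1/(-174) = -1/174 ≈ -0.0057471)
(W + n(1))² = (-1/174 + 1)² = (173/174)² = 29929/30276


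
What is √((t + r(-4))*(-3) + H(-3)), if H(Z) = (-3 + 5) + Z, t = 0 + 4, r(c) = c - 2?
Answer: √5 ≈ 2.2361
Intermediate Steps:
r(c) = -2 + c
t = 4
H(Z) = 2 + Z
√((t + r(-4))*(-3) + H(-3)) = √((4 + (-2 - 4))*(-3) + (2 - 3)) = √((4 - 6)*(-3) - 1) = √(-2*(-3) - 1) = √(6 - 1) = √5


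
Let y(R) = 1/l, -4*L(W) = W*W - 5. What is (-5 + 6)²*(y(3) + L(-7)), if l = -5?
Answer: -56/5 ≈ -11.200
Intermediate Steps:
L(W) = 5/4 - W²/4 (L(W) = -(W*W - 5)/4 = -(W² - 5)/4 = -(-5 + W²)/4 = 5/4 - W²/4)
y(R) = -⅕ (y(R) = 1/(-5) = -⅕)
(-5 + 6)²*(y(3) + L(-7)) = (-5 + 6)²*(-⅕ + (5/4 - ¼*(-7)²)) = 1²*(-⅕ + (5/4 - ¼*49)) = 1*(-⅕ + (5/4 - 49/4)) = 1*(-⅕ - 11) = 1*(-56/5) = -56/5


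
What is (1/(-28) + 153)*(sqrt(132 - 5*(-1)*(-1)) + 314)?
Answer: 672431/14 + 4283*sqrt(127)/28 ≈ 49755.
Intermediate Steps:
(1/(-28) + 153)*(sqrt(132 - 5*(-1)*(-1)) + 314) = (-1/28 + 153)*(sqrt(132 + 5*(-1)) + 314) = 4283*(sqrt(132 - 5) + 314)/28 = 4283*(sqrt(127) + 314)/28 = 4283*(314 + sqrt(127))/28 = 672431/14 + 4283*sqrt(127)/28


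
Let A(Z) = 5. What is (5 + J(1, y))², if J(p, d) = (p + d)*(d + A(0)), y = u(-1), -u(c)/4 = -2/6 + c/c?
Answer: 100/81 ≈ 1.2346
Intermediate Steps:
u(c) = -8/3 (u(c) = -4*(-2/6 + c/c) = -4*(-2*⅙ + 1) = -4*(-⅓ + 1) = -4*⅔ = -8/3)
y = -8/3 ≈ -2.6667
J(p, d) = (5 + d)*(d + p) (J(p, d) = (p + d)*(d + 5) = (d + p)*(5 + d) = (5 + d)*(d + p))
(5 + J(1, y))² = (5 + ((-8/3)² + 5*(-8/3) + 5*1 - 8/3*1))² = (5 + (64/9 - 40/3 + 5 - 8/3))² = (5 - 35/9)² = (10/9)² = 100/81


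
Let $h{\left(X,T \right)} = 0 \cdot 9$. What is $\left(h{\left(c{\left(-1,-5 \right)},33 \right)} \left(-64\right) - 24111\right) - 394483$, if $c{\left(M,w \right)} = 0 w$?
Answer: $-418594$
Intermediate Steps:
$c{\left(M,w \right)} = 0$
$h{\left(X,T \right)} = 0$
$\left(h{\left(c{\left(-1,-5 \right)},33 \right)} \left(-64\right) - 24111\right) - 394483 = \left(0 \left(-64\right) - 24111\right) - 394483 = \left(0 - 24111\right) - 394483 = -24111 - 394483 = -418594$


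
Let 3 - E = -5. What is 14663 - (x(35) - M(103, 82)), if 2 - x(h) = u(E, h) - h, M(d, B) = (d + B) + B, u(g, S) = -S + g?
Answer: 14866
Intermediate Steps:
E = 8 (E = 3 - 1*(-5) = 3 + 5 = 8)
u(g, S) = g - S
M(d, B) = d + 2*B (M(d, B) = (B + d) + B = d + 2*B)
x(h) = -6 + 2*h (x(h) = 2 - ((8 - h) - h) = 2 - (8 - 2*h) = 2 + (-8 + 2*h) = -6 + 2*h)
14663 - (x(35) - M(103, 82)) = 14663 - ((-6 + 2*35) - (103 + 2*82)) = 14663 - ((-6 + 70) - (103 + 164)) = 14663 - (64 - 1*267) = 14663 - (64 - 267) = 14663 - 1*(-203) = 14663 + 203 = 14866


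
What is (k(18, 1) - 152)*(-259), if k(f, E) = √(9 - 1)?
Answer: 39368 - 518*√2 ≈ 38635.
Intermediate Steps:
k(f, E) = 2*√2 (k(f, E) = √8 = 2*√2)
(k(18, 1) - 152)*(-259) = (2*√2 - 152)*(-259) = (-152 + 2*√2)*(-259) = 39368 - 518*√2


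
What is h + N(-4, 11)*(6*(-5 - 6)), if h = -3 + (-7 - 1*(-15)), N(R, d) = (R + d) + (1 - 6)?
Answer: -127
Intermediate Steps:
N(R, d) = -5 + R + d (N(R, d) = (R + d) - 5 = -5 + R + d)
h = 5 (h = -3 + (-7 + 15) = -3 + 8 = 5)
h + N(-4, 11)*(6*(-5 - 6)) = 5 + (-5 - 4 + 11)*(6*(-5 - 6)) = 5 + 2*(6*(-11)) = 5 + 2*(-66) = 5 - 132 = -127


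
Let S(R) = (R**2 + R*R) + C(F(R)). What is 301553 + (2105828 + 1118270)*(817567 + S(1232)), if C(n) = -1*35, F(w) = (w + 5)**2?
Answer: 12423030233193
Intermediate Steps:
F(w) = (5 + w)**2
C(n) = -35
S(R) = -35 + 2*R**2 (S(R) = (R**2 + R*R) - 35 = (R**2 + R**2) - 35 = 2*R**2 - 35 = -35 + 2*R**2)
301553 + (2105828 + 1118270)*(817567 + S(1232)) = 301553 + (2105828 + 1118270)*(817567 + (-35 + 2*1232**2)) = 301553 + 3224098*(817567 + (-35 + 2*1517824)) = 301553 + 3224098*(817567 + (-35 + 3035648)) = 301553 + 3224098*(817567 + 3035613) = 301553 + 3224098*3853180 = 301553 + 12423029931640 = 12423030233193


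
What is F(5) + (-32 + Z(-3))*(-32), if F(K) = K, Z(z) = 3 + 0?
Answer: 933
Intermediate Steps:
Z(z) = 3
F(5) + (-32 + Z(-3))*(-32) = 5 + (-32 + 3)*(-32) = 5 - 29*(-32) = 5 + 928 = 933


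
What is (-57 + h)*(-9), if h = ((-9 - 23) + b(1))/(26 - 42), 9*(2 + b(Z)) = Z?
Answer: 7903/16 ≈ 493.94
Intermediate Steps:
b(Z) = -2 + Z/9
h = 305/144 (h = ((-9 - 23) + (-2 + (⅑)*1))/(26 - 42) = (-32 + (-2 + ⅑))/(-16) = (-32 - 17/9)*(-1/16) = -305/9*(-1/16) = 305/144 ≈ 2.1181)
(-57 + h)*(-9) = (-57 + 305/144)*(-9) = -7903/144*(-9) = 7903/16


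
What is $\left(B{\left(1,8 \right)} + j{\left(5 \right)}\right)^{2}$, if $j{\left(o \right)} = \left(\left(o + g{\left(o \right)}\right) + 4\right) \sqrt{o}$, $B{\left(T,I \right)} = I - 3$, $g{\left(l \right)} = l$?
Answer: $1005 + 140 \sqrt{5} \approx 1318.0$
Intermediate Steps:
$B{\left(T,I \right)} = -3 + I$
$j{\left(o \right)} = \sqrt{o} \left(4 + 2 o\right)$ ($j{\left(o \right)} = \left(\left(o + o\right) + 4\right) \sqrt{o} = \left(2 o + 4\right) \sqrt{o} = \left(4 + 2 o\right) \sqrt{o} = \sqrt{o} \left(4 + 2 o\right)$)
$\left(B{\left(1,8 \right)} + j{\left(5 \right)}\right)^{2} = \left(\left(-3 + 8\right) + 2 \sqrt{5} \left(2 + 5\right)\right)^{2} = \left(5 + 2 \sqrt{5} \cdot 7\right)^{2} = \left(5 + 14 \sqrt{5}\right)^{2}$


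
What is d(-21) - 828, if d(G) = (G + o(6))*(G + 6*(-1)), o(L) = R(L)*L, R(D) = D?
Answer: -1233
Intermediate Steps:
o(L) = L² (o(L) = L*L = L²)
d(G) = (-6 + G)*(36 + G) (d(G) = (G + 6²)*(G + 6*(-1)) = (G + 36)*(G - 6) = (36 + G)*(-6 + G) = (-6 + G)*(36 + G))
d(-21) - 828 = (-216 + (-21)² + 30*(-21)) - 828 = (-216 + 441 - 630) - 828 = -405 - 828 = -1233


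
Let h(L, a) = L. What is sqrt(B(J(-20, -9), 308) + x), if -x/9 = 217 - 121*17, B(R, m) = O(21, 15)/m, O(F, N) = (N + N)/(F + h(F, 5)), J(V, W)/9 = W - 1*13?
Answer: sqrt(392737015)/154 ≈ 128.69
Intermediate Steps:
J(V, W) = -117 + 9*W (J(V, W) = 9*(W - 1*13) = 9*(W - 13) = 9*(-13 + W) = -117 + 9*W)
O(F, N) = N/F (O(F, N) = (N + N)/(F + F) = (2*N)/((2*F)) = (2*N)*(1/(2*F)) = N/F)
B(R, m) = 5/(7*m) (B(R, m) = (15/21)/m = (15*(1/21))/m = 5/(7*m))
x = 16560 (x = -9*(217 - 121*17) = -9*(217 - 2057) = -9*(-1840) = 16560)
sqrt(B(J(-20, -9), 308) + x) = sqrt((5/7)/308 + 16560) = sqrt((5/7)*(1/308) + 16560) = sqrt(5/2156 + 16560) = sqrt(35703365/2156) = sqrt(392737015)/154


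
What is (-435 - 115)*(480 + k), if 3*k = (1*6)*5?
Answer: -269500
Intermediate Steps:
k = 10 (k = ((1*6)*5)/3 = (6*5)/3 = (⅓)*30 = 10)
(-435 - 115)*(480 + k) = (-435 - 115)*(480 + 10) = -550*490 = -269500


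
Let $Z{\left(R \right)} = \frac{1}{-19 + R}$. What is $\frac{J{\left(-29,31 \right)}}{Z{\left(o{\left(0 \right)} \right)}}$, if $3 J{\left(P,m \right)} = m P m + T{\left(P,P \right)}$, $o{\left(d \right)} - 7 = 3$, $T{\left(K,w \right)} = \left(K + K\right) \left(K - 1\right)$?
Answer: $78387$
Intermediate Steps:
$T{\left(K,w \right)} = 2 K \left(-1 + K\right)$
$o{\left(d \right)} = 10$ ($o{\left(d \right)} = 7 + 3 = 10$)
$J{\left(P,m \right)} = \frac{P m^{2}}{3} + \frac{2 P \left(-1 + P\right)}{3}$ ($J{\left(P,m \right)} = \frac{m P m + 2 P \left(-1 + P\right)}{3} = \frac{P m m + 2 P \left(-1 + P\right)}{3} = \frac{P m^{2} + 2 P \left(-1 + P\right)}{3} = \frac{P m^{2}}{3} + \frac{2 P \left(-1 + P\right)}{3}$)
$\frac{J{\left(-29,31 \right)}}{Z{\left(o{\left(0 \right)} \right)}} = \frac{\frac{1}{3} \left(-29\right) \left(-2 + 31^{2} + 2 \left(-29\right)\right)}{\frac{1}{-19 + 10}} = \frac{\frac{1}{3} \left(-29\right) \left(-2 + 961 - 58\right)}{\frac{1}{-9}} = \frac{\frac{1}{3} \left(-29\right) 901}{- \frac{1}{9}} = \left(- \frac{26129}{3}\right) \left(-9\right) = 78387$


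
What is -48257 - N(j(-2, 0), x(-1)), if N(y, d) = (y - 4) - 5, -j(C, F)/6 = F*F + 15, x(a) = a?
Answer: -48158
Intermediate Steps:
j(C, F) = -90 - 6*F**2 (j(C, F) = -6*(F*F + 15) = -6*(F**2 + 15) = -6*(15 + F**2) = -90 - 6*F**2)
N(y, d) = -9 + y (N(y, d) = (-4 + y) - 5 = -9 + y)
-48257 - N(j(-2, 0), x(-1)) = -48257 - (-9 + (-90 - 6*0**2)) = -48257 - (-9 + (-90 - 6*0)) = -48257 - (-9 + (-90 + 0)) = -48257 - (-9 - 90) = -48257 - 1*(-99) = -48257 + 99 = -48158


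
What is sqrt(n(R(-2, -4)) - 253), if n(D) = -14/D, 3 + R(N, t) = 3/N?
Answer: I*sqrt(2249)/3 ≈ 15.808*I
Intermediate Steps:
R(N, t) = -3 + 3/N
sqrt(n(R(-2, -4)) - 253) = sqrt(-14/(-3 + 3/(-2)) - 253) = sqrt(-14/(-3 + 3*(-1/2)) - 253) = sqrt(-14/(-3 - 3/2) - 253) = sqrt(-14/(-9/2) - 253) = sqrt(-14*(-2/9) - 253) = sqrt(28/9 - 253) = sqrt(-2249/9) = I*sqrt(2249)/3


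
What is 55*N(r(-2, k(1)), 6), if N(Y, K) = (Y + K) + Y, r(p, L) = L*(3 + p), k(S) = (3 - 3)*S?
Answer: 330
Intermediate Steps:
k(S) = 0 (k(S) = 0*S = 0)
N(Y, K) = K + 2*Y (N(Y, K) = (K + Y) + Y = K + 2*Y)
55*N(r(-2, k(1)), 6) = 55*(6 + 2*(0*(3 - 2))) = 55*(6 + 2*(0*1)) = 55*(6 + 2*0) = 55*(6 + 0) = 55*6 = 330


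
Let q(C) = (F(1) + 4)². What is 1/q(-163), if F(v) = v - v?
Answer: 1/16 ≈ 0.062500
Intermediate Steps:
F(v) = 0
q(C) = 16 (q(C) = (0 + 4)² = 4² = 16)
1/q(-163) = 1/16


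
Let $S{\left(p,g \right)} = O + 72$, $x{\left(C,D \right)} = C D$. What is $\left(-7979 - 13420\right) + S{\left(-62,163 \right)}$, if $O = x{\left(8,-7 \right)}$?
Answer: $-21383$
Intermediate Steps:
$O = -56$ ($O = 8 \left(-7\right) = -56$)
$S{\left(p,g \right)} = 16$ ($S{\left(p,g \right)} = -56 + 72 = 16$)
$\left(-7979 - 13420\right) + S{\left(-62,163 \right)} = \left(-7979 - 13420\right) + 16 = -21399 + 16 = -21383$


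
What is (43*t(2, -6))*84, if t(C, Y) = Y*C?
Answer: -43344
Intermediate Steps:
t(C, Y) = C*Y
(43*t(2, -6))*84 = (43*(2*(-6)))*84 = (43*(-12))*84 = -516*84 = -43344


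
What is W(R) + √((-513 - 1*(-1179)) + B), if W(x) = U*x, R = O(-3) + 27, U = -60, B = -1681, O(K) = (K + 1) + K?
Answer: -1320 + I*√1015 ≈ -1320.0 + 31.859*I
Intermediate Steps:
O(K) = 1 + 2*K (O(K) = (1 + K) + K = 1 + 2*K)
R = 22 (R = (1 + 2*(-3)) + 27 = (1 - 6) + 27 = -5 + 27 = 22)
W(x) = -60*x
W(R) + √((-513 - 1*(-1179)) + B) = -60*22 + √((-513 - 1*(-1179)) - 1681) = -1320 + √((-513 + 1179) - 1681) = -1320 + √(666 - 1681) = -1320 + √(-1015) = -1320 + I*√1015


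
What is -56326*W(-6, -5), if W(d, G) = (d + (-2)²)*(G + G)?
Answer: -1126520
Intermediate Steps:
W(d, G) = 2*G*(4 + d) (W(d, G) = (d + 4)*(2*G) = (4 + d)*(2*G) = 2*G*(4 + d))
-56326*W(-6, -5) = -112652*(-5)*(4 - 6) = -112652*(-5)*(-2) = -56326*20 = -1126520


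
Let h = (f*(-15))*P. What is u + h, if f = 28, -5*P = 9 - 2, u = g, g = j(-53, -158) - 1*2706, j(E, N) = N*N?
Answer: 22846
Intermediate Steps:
j(E, N) = N²
g = 22258 (g = (-158)² - 1*2706 = 24964 - 2706 = 22258)
u = 22258
P = -7/5 (P = -(9 - 2)/5 = -⅕*7 = -7/5 ≈ -1.4000)
h = 588 (h = (28*(-15))*(-7/5) = -420*(-7/5) = 588)
u + h = 22258 + 588 = 22846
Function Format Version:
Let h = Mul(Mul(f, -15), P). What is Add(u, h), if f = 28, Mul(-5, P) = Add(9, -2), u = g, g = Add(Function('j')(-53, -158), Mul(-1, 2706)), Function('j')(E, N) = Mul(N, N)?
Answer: 22846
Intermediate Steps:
Function('j')(E, N) = Pow(N, 2)
g = 22258 (g = Add(Pow(-158, 2), Mul(-1, 2706)) = Add(24964, -2706) = 22258)
u = 22258
P = Rational(-7, 5) (P = Mul(Rational(-1, 5), Add(9, -2)) = Mul(Rational(-1, 5), 7) = Rational(-7, 5) ≈ -1.4000)
h = 588 (h = Mul(Mul(28, -15), Rational(-7, 5)) = Mul(-420, Rational(-7, 5)) = 588)
Add(u, h) = Add(22258, 588) = 22846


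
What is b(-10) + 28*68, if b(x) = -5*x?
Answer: 1954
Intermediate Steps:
b(-10) + 28*68 = -5*(-10) + 28*68 = 50 + 1904 = 1954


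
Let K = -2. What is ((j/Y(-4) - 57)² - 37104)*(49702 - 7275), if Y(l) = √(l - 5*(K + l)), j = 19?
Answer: -37330202063/26 - 45948441*√26/13 ≈ -1.4538e+9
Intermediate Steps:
Y(l) = √(10 - 4*l) (Y(l) = √(l - 5*(-2 + l)) = √(l + (10 - 5*l)) = √(10 - 4*l))
((j/Y(-4) - 57)² - 37104)*(49702 - 7275) = ((19/(√(10 - 4*(-4))) - 57)² - 37104)*(49702 - 7275) = ((19/(√(10 + 16)) - 57)² - 37104)*42427 = ((19/(√26) - 57)² - 37104)*42427 = ((19*(√26/26) - 57)² - 37104)*42427 = ((19*√26/26 - 57)² - 37104)*42427 = ((-57 + 19*√26/26)² - 37104)*42427 = (-37104 + (-57 + 19*√26/26)²)*42427 = -1574211408 + 42427*(-57 + 19*√26/26)²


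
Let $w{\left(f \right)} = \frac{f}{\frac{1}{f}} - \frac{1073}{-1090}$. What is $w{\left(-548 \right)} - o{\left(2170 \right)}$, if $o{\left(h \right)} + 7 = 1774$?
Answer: $\frac{325406403}{1090} \approx 2.9854 \cdot 10^{5}$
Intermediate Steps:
$o{\left(h \right)} = 1767$ ($o{\left(h \right)} = -7 + 1774 = 1767$)
$w{\left(f \right)} = \frac{1073}{1090} + f^{2}$ ($w{\left(f \right)} = f f - - \frac{1073}{1090} = f^{2} + \frac{1073}{1090} = \frac{1073}{1090} + f^{2}$)
$w{\left(-548 \right)} - o{\left(2170 \right)} = \left(\frac{1073}{1090} + \left(-548\right)^{2}\right) - 1767 = \left(\frac{1073}{1090} + 300304\right) - 1767 = \frac{327332433}{1090} - 1767 = \frac{325406403}{1090}$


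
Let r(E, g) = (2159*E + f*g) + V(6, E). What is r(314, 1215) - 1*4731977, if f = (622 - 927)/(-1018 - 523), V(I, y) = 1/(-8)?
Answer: -49975377669/12328 ≈ -4.0538e+6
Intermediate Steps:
V(I, y) = -1/8
f = 305/1541 (f = -305/(-1541) = -305*(-1/1541) = 305/1541 ≈ 0.19792)
r(E, g) = -1/8 + 2159*E + 305*g/1541 (r(E, g) = (2159*E + 305*g/1541) - 1/8 = -1/8 + 2159*E + 305*g/1541)
r(314, 1215) - 1*4731977 = (-1/8 + 2159*314 + (305/1541)*1215) - 1*4731977 = (-1/8 + 677926 + 370575/1541) - 4731977 = 8360434787/12328 - 4731977 = -49975377669/12328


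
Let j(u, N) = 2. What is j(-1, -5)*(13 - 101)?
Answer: -176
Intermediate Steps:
j(-1, -5)*(13 - 101) = 2*(13 - 101) = 2*(-88) = -176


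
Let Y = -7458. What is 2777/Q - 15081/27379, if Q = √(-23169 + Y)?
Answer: -1371/2489 - 2777*I*√3403/10209 ≈ -0.55082 - 15.868*I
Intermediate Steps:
Q = 3*I*√3403 (Q = √(-23169 - 7458) = √(-30627) = 3*I*√3403 ≈ 175.01*I)
2777/Q - 15081/27379 = 2777/((3*I*√3403)) - 15081/27379 = 2777*(-I*√3403/10209) - 15081*1/27379 = -2777*I*√3403/10209 - 1371/2489 = -1371/2489 - 2777*I*√3403/10209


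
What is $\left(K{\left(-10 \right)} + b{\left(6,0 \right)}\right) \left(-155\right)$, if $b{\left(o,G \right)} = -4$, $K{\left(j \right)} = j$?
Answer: $2170$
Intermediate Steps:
$\left(K{\left(-10 \right)} + b{\left(6,0 \right)}\right) \left(-155\right) = \left(-10 - 4\right) \left(-155\right) = \left(-14\right) \left(-155\right) = 2170$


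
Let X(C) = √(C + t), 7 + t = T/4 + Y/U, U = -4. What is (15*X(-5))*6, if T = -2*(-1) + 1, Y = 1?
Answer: 45*I*√46 ≈ 305.21*I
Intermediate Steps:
T = 3 (T = 2 + 1 = 3)
t = -13/2 (t = -7 + (3/4 + 1/(-4)) = -7 + (3*(¼) + 1*(-¼)) = -7 + (¾ - ¼) = -7 + ½ = -13/2 ≈ -6.5000)
X(C) = √(-13/2 + C) (X(C) = √(C - 13/2) = √(-13/2 + C))
(15*X(-5))*6 = (15*(√(-26 + 4*(-5))/2))*6 = (15*(√(-26 - 20)/2))*6 = (15*(√(-46)/2))*6 = (15*((I*√46)/2))*6 = (15*(I*√46/2))*6 = (15*I*√46/2)*6 = 45*I*√46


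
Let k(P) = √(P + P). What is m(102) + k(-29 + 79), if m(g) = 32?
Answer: 42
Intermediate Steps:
k(P) = √2*√P (k(P) = √(2*P) = √2*√P)
m(102) + k(-29 + 79) = 32 + √2*√(-29 + 79) = 32 + √2*√50 = 32 + √2*(5*√2) = 32 + 10 = 42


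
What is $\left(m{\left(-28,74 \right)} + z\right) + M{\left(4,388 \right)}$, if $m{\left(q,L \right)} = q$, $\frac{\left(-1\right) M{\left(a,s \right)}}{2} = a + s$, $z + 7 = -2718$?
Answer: $-3537$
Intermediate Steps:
$z = -2725$ ($z = -7 - 2718 = -2725$)
$M{\left(a,s \right)} = - 2 a - 2 s$ ($M{\left(a,s \right)} = - 2 \left(a + s\right) = - 2 a - 2 s$)
$\left(m{\left(-28,74 \right)} + z\right) + M{\left(4,388 \right)} = \left(-28 - 2725\right) - 784 = -2753 - 784 = -3537$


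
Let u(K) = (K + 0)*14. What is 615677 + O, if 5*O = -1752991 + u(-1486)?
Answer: 260918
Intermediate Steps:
u(K) = 14*K (u(K) = K*14 = 14*K)
O = -354759 (O = (-1752991 + 14*(-1486))/5 = (-1752991 - 20804)/5 = (1/5)*(-1773795) = -354759)
615677 + O = 615677 - 354759 = 260918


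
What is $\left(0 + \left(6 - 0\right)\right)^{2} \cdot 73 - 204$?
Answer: $2424$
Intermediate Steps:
$\left(0 + \left(6 - 0\right)\right)^{2} \cdot 73 - 204 = \left(0 + \left(6 + 0\right)\right)^{2} \cdot 73 - 204 = \left(0 + 6\right)^{2} \cdot 73 - 204 = 6^{2} \cdot 73 - 204 = 36 \cdot 73 - 204 = 2628 - 204 = 2424$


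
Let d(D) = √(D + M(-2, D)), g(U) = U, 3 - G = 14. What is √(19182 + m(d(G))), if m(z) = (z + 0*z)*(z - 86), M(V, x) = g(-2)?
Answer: √(19169 - 86*I*√13) ≈ 138.46 - 1.12*I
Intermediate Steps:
G = -11 (G = 3 - 1*14 = 3 - 14 = -11)
M(V, x) = -2
d(D) = √(-2 + D) (d(D) = √(D - 2) = √(-2 + D))
m(z) = z*(-86 + z) (m(z) = (z + 0)*(-86 + z) = z*(-86 + z))
√(19182 + m(d(G))) = √(19182 + √(-2 - 11)*(-86 + √(-2 - 11))) = √(19182 + √(-13)*(-86 + √(-13))) = √(19182 + (I*√13)*(-86 + I*√13)) = √(19182 + I*√13*(-86 + I*√13))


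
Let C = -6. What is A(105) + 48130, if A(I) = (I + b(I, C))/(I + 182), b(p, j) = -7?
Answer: 1973344/41 ≈ 48130.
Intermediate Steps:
A(I) = (-7 + I)/(182 + I) (A(I) = (I - 7)/(I + 182) = (-7 + I)/(182 + I))
A(105) + 48130 = (-7 + 105)/(182 + 105) + 48130 = 98/287 + 48130 = (1/287)*98 + 48130 = 14/41 + 48130 = 1973344/41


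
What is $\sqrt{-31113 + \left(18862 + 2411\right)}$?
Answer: $4 i \sqrt{615} \approx 99.197 i$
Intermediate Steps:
$\sqrt{-31113 + \left(18862 + 2411\right)} = \sqrt{-31113 + 21273} = \sqrt{-9840} = 4 i \sqrt{615}$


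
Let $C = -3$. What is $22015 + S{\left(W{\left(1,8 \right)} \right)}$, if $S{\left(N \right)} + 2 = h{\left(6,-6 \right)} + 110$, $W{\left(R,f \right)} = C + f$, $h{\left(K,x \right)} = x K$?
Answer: $22087$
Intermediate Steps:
$h{\left(K,x \right)} = K x$
$W{\left(R,f \right)} = -3 + f$
$S{\left(N \right)} = 72$ ($S{\left(N \right)} = -2 + \left(6 \left(-6\right) + 110\right) = -2 + \left(-36 + 110\right) = -2 + 74 = 72$)
$22015 + S{\left(W{\left(1,8 \right)} \right)} = 22015 + 72 = 22087$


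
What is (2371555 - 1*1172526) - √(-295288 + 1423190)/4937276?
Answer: 1199029 - √1127902/4937276 ≈ 1.1990e+6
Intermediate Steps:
(2371555 - 1*1172526) - √(-295288 + 1423190)/4937276 = (2371555 - 1172526) - √1127902/4937276 = 1199029 - √1127902/4937276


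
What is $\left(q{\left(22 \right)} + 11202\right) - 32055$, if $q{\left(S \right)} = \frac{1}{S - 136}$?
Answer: $- \frac{2377243}{114} \approx -20853.0$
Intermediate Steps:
$q{\left(S \right)} = \frac{1}{-136 + S}$
$\left(q{\left(22 \right)} + 11202\right) - 32055 = \left(\frac{1}{-136 + 22} + 11202\right) - 32055 = \left(\frac{1}{-114} + 11202\right) - 32055 = \left(- \frac{1}{114} + 11202\right) - 32055 = \frac{1277027}{114} - 32055 = - \frac{2377243}{114}$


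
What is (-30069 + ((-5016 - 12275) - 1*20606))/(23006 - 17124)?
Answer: -1999/173 ≈ -11.555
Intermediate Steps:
(-30069 + ((-5016 - 12275) - 1*20606))/(23006 - 17124) = (-30069 + (-17291 - 20606))/5882 = (-30069 - 37897)*(1/5882) = -67966*1/5882 = -1999/173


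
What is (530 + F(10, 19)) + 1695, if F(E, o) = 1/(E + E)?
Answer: 44501/20 ≈ 2225.1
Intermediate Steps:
F(E, o) = 1/(2*E)
(530 + F(10, 19)) + 1695 = (530 + (½)/10) + 1695 = (530 + (½)*(⅒)) + 1695 = (530 + 1/20) + 1695 = 10601/20 + 1695 = 44501/20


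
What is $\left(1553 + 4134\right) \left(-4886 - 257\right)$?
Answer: $-29248241$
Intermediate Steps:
$\left(1553 + 4134\right) \left(-4886 - 257\right) = 5687 \left(-5143\right) = -29248241$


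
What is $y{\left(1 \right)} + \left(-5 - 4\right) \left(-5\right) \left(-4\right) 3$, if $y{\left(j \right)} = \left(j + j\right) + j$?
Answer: $-537$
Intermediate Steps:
$y{\left(j \right)} = 3 j$ ($y{\left(j \right)} = 2 j + j = 3 j$)
$y{\left(1 \right)} + \left(-5 - 4\right) \left(-5\right) \left(-4\right) 3 = 3 \cdot 1 + \left(-5 - 4\right) \left(-5\right) \left(-4\right) 3 = 3 + \left(-5 - 4\right) 20 \cdot 3 = 3 - 540 = -537$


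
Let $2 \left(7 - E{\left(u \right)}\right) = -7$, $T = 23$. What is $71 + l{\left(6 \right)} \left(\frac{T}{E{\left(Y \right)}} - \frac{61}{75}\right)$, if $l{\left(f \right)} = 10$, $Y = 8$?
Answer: $\frac{2967}{35} \approx 84.771$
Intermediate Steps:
$E{\left(u \right)} = \frac{21}{2}$ ($E{\left(u \right)} = 7 - - \frac{7}{2} = 7 + \frac{7}{2} = \frac{21}{2}$)
$71 + l{\left(6 \right)} \left(\frac{T}{E{\left(Y \right)}} - \frac{61}{75}\right) = 71 + 10 \left(\frac{23}{\frac{21}{2}} - \frac{61}{75}\right) = 71 + 10 \left(23 \cdot \frac{2}{21} - \frac{61}{75}\right) = 71 + 10 \left(\frac{46}{21} - \frac{61}{75}\right) = 71 + 10 \cdot \frac{241}{175} = 71 + \frac{482}{35} = \frac{2967}{35}$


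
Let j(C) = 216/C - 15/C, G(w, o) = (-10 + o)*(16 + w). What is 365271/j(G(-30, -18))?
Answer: 47728744/67 ≈ 7.1237e+5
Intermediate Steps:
j(C) = 201/C
365271/j(G(-30, -18)) = 365271/((201/(-160 - 10*(-30) + 16*(-18) - 18*(-30)))) = 365271/((201/(-160 + 300 - 288 + 540))) = 365271/((201/392)) = 365271/((201*(1/392))) = 365271/(201/392) = 365271*(392/201) = 47728744/67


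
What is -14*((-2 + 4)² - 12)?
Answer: 112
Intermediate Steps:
-14*((-2 + 4)² - 12) = -14*(2² - 12) = -14*(4 - 12) = -14*(-8) = 112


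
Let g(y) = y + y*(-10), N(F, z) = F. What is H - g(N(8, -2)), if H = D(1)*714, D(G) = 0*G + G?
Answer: 786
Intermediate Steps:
D(G) = G (D(G) = 0 + G = G)
H = 714 (H = 1*714 = 714)
g(y) = -9*y (g(y) = y - 10*y = -9*y)
H - g(N(8, -2)) = 714 - (-9)*8 = 714 - 1*(-72) = 714 + 72 = 786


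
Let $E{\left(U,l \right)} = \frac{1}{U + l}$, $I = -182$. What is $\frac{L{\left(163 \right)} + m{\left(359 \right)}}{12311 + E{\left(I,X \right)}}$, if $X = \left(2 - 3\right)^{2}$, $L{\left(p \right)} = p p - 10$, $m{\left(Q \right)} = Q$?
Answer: $\frac{2436079}{1114145} \approx 2.1865$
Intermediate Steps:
$L{\left(p \right)} = -10 + p^{2}$ ($L{\left(p \right)} = p^{2} - 10 = -10 + p^{2}$)
$X = 1$ ($X = \left(2 - 3\right)^{2} = \left(-1\right)^{2} = 1$)
$\frac{L{\left(163 \right)} + m{\left(359 \right)}}{12311 + E{\left(I,X \right)}} = \frac{\left(-10 + 163^{2}\right) + 359}{12311 + \frac{1}{-182 + 1}} = \frac{\left(-10 + 26569\right) + 359}{12311 + \frac{1}{-181}} = \frac{26559 + 359}{12311 - \frac{1}{181}} = \frac{26918}{\frac{2228290}{181}} = 26918 \cdot \frac{181}{2228290} = \frac{2436079}{1114145}$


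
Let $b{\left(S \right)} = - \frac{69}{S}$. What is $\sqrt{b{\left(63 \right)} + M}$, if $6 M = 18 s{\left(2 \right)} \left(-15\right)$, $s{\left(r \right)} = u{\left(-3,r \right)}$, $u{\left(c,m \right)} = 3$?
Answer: $\frac{i \sqrt{60018}}{21} \approx 11.666 i$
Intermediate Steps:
$s{\left(r \right)} = 3$
$M = -135$ ($M = \frac{18 \cdot 3 \left(-15\right)}{6} = \frac{54 \left(-15\right)}{6} = \frac{1}{6} \left(-810\right) = -135$)
$\sqrt{b{\left(63 \right)} + M} = \sqrt{- \frac{69}{63} - 135} = \sqrt{\left(-69\right) \frac{1}{63} - 135} = \sqrt{- \frac{23}{21} - 135} = \sqrt{- \frac{2858}{21}} = \frac{i \sqrt{60018}}{21}$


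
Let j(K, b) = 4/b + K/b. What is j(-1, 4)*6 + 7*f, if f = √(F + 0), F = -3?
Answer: 9/2 + 7*I*√3 ≈ 4.5 + 12.124*I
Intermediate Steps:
f = I*√3 (f = √(-3 + 0) = √(-3) = I*√3 ≈ 1.732*I)
j(-1, 4)*6 + 7*f = ((4 - 1)/4)*6 + 7*(I*√3) = ((¼)*3)*6 + 7*I*√3 = (¾)*6 + 7*I*√3 = 9/2 + 7*I*√3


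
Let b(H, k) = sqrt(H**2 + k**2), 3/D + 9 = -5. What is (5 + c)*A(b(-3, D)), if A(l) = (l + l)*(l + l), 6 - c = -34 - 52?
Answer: 171981/49 ≈ 3509.8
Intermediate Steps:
D = -3/14 (D = 3/(-9 - 5) = 3/(-14) = 3*(-1/14) = -3/14 ≈ -0.21429)
c = 92 (c = 6 - (-34 - 52) = 6 - 1*(-86) = 6 + 86 = 92)
A(l) = 4*l**2 (A(l) = (2*l)*(2*l) = 4*l**2)
(5 + c)*A(b(-3, D)) = (5 + 92)*(4*(sqrt((-3)**2 + (-3/14)**2))**2) = 97*(4*(sqrt(9 + 9/196))**2) = 97*(4*(sqrt(1773/196))**2) = 97*(4*(3*sqrt(197)/14)**2) = 97*(4*(1773/196)) = 97*(1773/49) = 171981/49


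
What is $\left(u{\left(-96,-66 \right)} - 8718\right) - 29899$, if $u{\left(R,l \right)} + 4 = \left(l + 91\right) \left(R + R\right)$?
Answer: $-43421$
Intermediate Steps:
$u{\left(R,l \right)} = -4 + 2 R \left(91 + l\right)$ ($u{\left(R,l \right)} = -4 + \left(l + 91\right) \left(R + R\right) = -4 + \left(91 + l\right) 2 R = -4 + 2 R \left(91 + l\right)$)
$\left(u{\left(-96,-66 \right)} - 8718\right) - 29899 = \left(\left(-4 + 182 \left(-96\right) + 2 \left(-96\right) \left(-66\right)\right) - 8718\right) - 29899 = \left(\left(-4 - 17472 + 12672\right) - 8718\right) - 29899 = \left(-4804 - 8718\right) - 29899 = -13522 - 29899 = -43421$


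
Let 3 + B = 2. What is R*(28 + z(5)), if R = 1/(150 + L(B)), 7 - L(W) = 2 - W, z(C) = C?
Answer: 3/14 ≈ 0.21429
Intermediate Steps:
B = -1 (B = -3 + 2 = -1)
L(W) = 5 + W (L(W) = 7 - (2 - W) = 7 + (-2 + W) = 5 + W)
R = 1/154 (R = 1/(150 + (5 - 1)) = 1/(150 + 4) = 1/154 ≈ 0.0064935)
R*(28 + z(5)) = (28 + 5)/154 = (1/154)*33 = 3/14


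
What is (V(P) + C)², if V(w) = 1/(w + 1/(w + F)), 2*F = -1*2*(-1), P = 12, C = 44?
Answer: 47900241/24649 ≈ 1943.3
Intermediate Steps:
F = 1 (F = (-1*2*(-1))/2 = (-2*(-1))/2 = (½)*2 = 1)
V(w) = 1/(w + 1/(1 + w)) (V(w) = 1/(w + 1/(w + 1)) = 1/(w + 1/(1 + w)))
(V(P) + C)² = ((1 + 12)/(1 + 12 + 12²) + 44)² = (13/(1 + 12 + 144) + 44)² = (13/157 + 44)² = (6921/157)² = 47900241/24649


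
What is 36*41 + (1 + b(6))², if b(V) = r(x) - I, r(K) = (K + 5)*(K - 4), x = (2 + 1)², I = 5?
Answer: 5832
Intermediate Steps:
x = 9 (x = 3² = 9)
r(K) = (-4 + K)*(5 + K) (r(K) = (5 + K)*(-4 + K) = (-4 + K)*(5 + K))
b(V) = 65 (b(V) = (-20 + 9 + 9²) - 1*5 = (-20 + 9 + 81) - 5 = 70 - 5 = 65)
36*41 + (1 + b(6))² = 36*41 + (1 + 65)² = 1476 + 66² = 1476 + 4356 = 5832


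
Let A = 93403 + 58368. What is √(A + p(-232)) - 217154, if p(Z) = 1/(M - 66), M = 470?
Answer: -217154 + √6192863985/202 ≈ -2.1676e+5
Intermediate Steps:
p(Z) = 1/404 (p(Z) = 1/(470 - 66) = 1/404)
A = 151771
√(A + p(-232)) - 217154 = √(151771 + 1/404) - 217154 = √(61315485/404) - 217154 = √6192863985/202 - 217154 = -217154 + √6192863985/202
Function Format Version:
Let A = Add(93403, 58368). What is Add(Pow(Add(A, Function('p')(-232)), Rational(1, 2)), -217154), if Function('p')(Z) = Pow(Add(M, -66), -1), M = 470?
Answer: Add(-217154, Mul(Rational(1, 202), Pow(6192863985, Rational(1, 2)))) ≈ -2.1676e+5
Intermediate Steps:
Function('p')(Z) = Rational(1, 404) (Function('p')(Z) = Pow(Add(470, -66), -1) = Pow(404, -1) = Rational(1, 404))
A = 151771
Add(Pow(Add(A, Function('p')(-232)), Rational(1, 2)), -217154) = Add(Pow(Add(151771, Rational(1, 404)), Rational(1, 2)), -217154) = Add(Pow(Rational(61315485, 404), Rational(1, 2)), -217154) = Add(Mul(Rational(1, 202), Pow(6192863985, Rational(1, 2))), -217154) = Add(-217154, Mul(Rational(1, 202), Pow(6192863985, Rational(1, 2))))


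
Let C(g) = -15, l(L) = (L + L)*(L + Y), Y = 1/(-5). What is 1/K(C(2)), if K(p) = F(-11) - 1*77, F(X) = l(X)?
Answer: 5/847 ≈ 0.0059032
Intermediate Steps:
Y = -⅕ (Y = 1*(-⅕) = -⅕ ≈ -0.20000)
l(L) = 2*L*(-⅕ + L) (l(L) = (L + L)*(L - ⅕) = (2*L)*(-⅕ + L) = 2*L*(-⅕ + L))
F(X) = 2*X*(-1 + 5*X)/5
K(p) = 847/5 (K(p) = (⅖)*(-11)*(-1 + 5*(-11)) - 1*77 = (⅖)*(-11)*(-1 - 55) - 77 = (⅖)*(-11)*(-56) - 77 = 1232/5 - 77 = 847/5)
1/K(C(2)) = 1/(847/5) = 5/847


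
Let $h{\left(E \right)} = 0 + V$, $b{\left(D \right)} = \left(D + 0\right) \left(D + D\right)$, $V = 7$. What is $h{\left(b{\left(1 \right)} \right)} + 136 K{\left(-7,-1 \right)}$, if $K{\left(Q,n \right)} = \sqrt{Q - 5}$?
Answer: $7 + 272 i \sqrt{3} \approx 7.0 + 471.12 i$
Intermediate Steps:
$K{\left(Q,n \right)} = \sqrt{-5 + Q}$
$b{\left(D \right)} = 2 D^{2}$ ($b{\left(D \right)} = D 2 D = 2 D^{2}$)
$h{\left(E \right)} = 7$ ($h{\left(E \right)} = 0 + 7 = 7$)
$h{\left(b{\left(1 \right)} \right)} + 136 K{\left(-7,-1 \right)} = 7 + 136 \sqrt{-5 - 7} = 7 + 136 \sqrt{-12} = 7 + 136 \cdot 2 i \sqrt{3} = 7 + 272 i \sqrt{3}$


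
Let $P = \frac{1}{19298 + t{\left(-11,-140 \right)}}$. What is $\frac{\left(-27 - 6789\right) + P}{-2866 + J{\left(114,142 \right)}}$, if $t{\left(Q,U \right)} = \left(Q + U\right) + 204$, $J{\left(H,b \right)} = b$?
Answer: $\frac{131896415}{52712124} \approx 2.5022$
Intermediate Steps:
$t{\left(Q,U \right)} = 204 + Q + U$
$P = \frac{1}{19351}$ ($P = \frac{1}{19298 - -53} = \frac{1}{19298 + 53} = \frac{1}{19351} \approx 5.1677 \cdot 10^{-5}$)
$\frac{\left(-27 - 6789\right) + P}{-2866 + J{\left(114,142 \right)}} = \frac{\left(-27 - 6789\right) + \frac{1}{19351}}{-2866 + 142} = \frac{\left(-27 - 6789\right) + \frac{1}{19351}}{-2724} = \left(-6816 + \frac{1}{19351}\right) \left(- \frac{1}{2724}\right) = \left(- \frac{131896415}{19351}\right) \left(- \frac{1}{2724}\right) = \frac{131896415}{52712124}$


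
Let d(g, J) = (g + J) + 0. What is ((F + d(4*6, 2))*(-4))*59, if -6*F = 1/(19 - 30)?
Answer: -202606/33 ≈ -6139.6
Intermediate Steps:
F = 1/66 (F = -1/(6*(19 - 30)) = -⅙/(-11) = -⅙*(-1/11) = 1/66 ≈ 0.015152)
d(g, J) = J + g (d(g, J) = (J + g) + 0 = J + g)
((F + d(4*6, 2))*(-4))*59 = ((1/66 + (2 + 4*6))*(-4))*59 = ((1/66 + (2 + 24))*(-4))*59 = ((1/66 + 26)*(-4))*59 = ((1717/66)*(-4))*59 = -3434/33*59 = -202606/33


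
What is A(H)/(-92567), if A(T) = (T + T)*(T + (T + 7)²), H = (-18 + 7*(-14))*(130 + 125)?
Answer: 51737357430840/92567 ≈ 5.5892e+8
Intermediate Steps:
H = -29580 (H = (-18 - 98)*255 = -116*255 = -29580)
A(T) = 2*T*(T + (7 + T)²) (A(T) = (2*T)*(T + (7 + T)²) = 2*T*(T + (7 + T)²))
A(H)/(-92567) = (2*(-29580)*(-29580 + (7 - 29580)²))/(-92567) = (2*(-29580)*(-29580 + (-29573)²))*(-1/92567) = (2*(-29580)*(-29580 + 874562329))*(-1/92567) = (2*(-29580)*874532749)*(-1/92567) = -51737357430840*(-1/92567) = 51737357430840/92567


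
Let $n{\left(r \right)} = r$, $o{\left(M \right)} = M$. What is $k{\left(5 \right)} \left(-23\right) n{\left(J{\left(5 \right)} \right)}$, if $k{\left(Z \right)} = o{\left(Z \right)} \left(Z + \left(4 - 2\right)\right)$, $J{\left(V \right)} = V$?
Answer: $-4025$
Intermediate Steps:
$k{\left(Z \right)} = Z \left(2 + Z\right)$ ($k{\left(Z \right)} = Z \left(Z + \left(4 - 2\right)\right) = Z \left(Z + 2\right) = Z \left(2 + Z\right)$)
$k{\left(5 \right)} \left(-23\right) n{\left(J{\left(5 \right)} \right)} = 5 \left(2 + 5\right) \left(-23\right) 5 = 5 \cdot 7 \left(-23\right) 5 = 35 \left(-23\right) 5 = \left(-805\right) 5 = -4025$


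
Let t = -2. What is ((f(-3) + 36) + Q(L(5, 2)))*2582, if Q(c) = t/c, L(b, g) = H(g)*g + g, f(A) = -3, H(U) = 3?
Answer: 169121/2 ≈ 84561.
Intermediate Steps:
L(b, g) = 4*g (L(b, g) = 3*g + g = 4*g)
Q(c) = -2/c
((f(-3) + 36) + Q(L(5, 2)))*2582 = ((-3 + 36) - 2/(4*2))*2582 = (33 - 2/8)*2582 = (33 - 2*1/8)*2582 = (33 - 1/4)*2582 = (131/4)*2582 = 169121/2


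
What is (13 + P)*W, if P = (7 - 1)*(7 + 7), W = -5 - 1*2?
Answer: -679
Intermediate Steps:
W = -7 (W = -5 - 2 = -7)
P = 84 (P = 6*14 = 84)
(13 + P)*W = (13 + 84)*(-7) = 97*(-7) = -679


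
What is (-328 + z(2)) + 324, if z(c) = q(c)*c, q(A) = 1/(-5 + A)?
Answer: -14/3 ≈ -4.6667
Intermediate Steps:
z(c) = c/(-5 + c)
(-328 + z(2)) + 324 = (-328 + 2/(-5 + 2)) + 324 = (-328 + 2/(-3)) + 324 = (-328 + 2*(-⅓)) + 324 = (-328 - ⅔) + 324 = -986/3 + 324 = -14/3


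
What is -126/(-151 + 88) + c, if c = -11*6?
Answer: -64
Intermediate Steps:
c = -66
-126/(-151 + 88) + c = -126/(-151 + 88) - 66 = -126/(-63) - 66 = -126*(-1/63) - 66 = 2 - 66 = -64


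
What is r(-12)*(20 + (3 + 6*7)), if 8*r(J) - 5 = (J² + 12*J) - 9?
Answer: -65/2 ≈ -32.500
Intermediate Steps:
r(J) = -½ + J²/8 + 3*J/2 (r(J) = 5/8 + ((J² + 12*J) - 9)/8 = 5/8 + (-9 + J² + 12*J)/8 = 5/8 + (-9/8 + J²/8 + 3*J/2) = -½ + J²/8 + 3*J/2)
r(-12)*(20 + (3 + 6*7)) = (-½ + (⅛)*(-12)² + (3/2)*(-12))*(20 + (3 + 6*7)) = (-½ + (⅛)*144 - 18)*(20 + (3 + 42)) = (-½ + 18 - 18)*(20 + 45) = -½*65 = -65/2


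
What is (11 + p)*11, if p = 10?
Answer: 231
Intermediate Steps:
(11 + p)*11 = (11 + 10)*11 = 21*11 = 231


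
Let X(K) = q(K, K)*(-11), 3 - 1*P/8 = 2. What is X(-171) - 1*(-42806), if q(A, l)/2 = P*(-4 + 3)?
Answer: 42982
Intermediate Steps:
P = 8 (P = 24 - 8*2 = 24 - 16 = 8)
q(A, l) = -16 (q(A, l) = 2*(8*(-4 + 3)) = 2*(8*(-1)) = 2*(-8) = -16)
X(K) = 176 (X(K) = -16*(-11) = 176)
X(-171) - 1*(-42806) = 176 - 1*(-42806) = 176 + 42806 = 42982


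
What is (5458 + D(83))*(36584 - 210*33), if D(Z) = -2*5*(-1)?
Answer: 162148072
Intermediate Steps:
D(Z) = 10 (D(Z) = -10*(-1) = 10)
(5458 + D(83))*(36584 - 210*33) = (5458 + 10)*(36584 - 210*33) = 5468*(36584 - 6930) = 5468*29654 = 162148072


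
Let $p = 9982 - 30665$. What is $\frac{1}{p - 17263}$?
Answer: $- \frac{1}{37946} \approx -2.6353 \cdot 10^{-5}$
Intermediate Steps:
$p = -20683$
$\frac{1}{p - 17263} = \frac{1}{-20683 - 17263} = \frac{1}{-37946} = - \frac{1}{37946}$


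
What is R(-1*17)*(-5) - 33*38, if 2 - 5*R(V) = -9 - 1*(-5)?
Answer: -1260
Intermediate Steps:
R(V) = 6/5 (R(V) = 2/5 - (-9 - 1*(-5))/5 = 2/5 - (-9 + 5)/5 = 2/5 - 1/5*(-4) = 2/5 + 4/5 = 6/5)
R(-1*17)*(-5) - 33*38 = (6/5)*(-5) - 33*38 = -6 - 1254 = -1260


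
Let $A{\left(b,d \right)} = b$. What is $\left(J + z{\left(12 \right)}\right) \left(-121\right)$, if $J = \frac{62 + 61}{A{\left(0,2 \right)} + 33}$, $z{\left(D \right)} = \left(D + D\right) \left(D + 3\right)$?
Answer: $-44011$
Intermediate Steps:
$z{\left(D \right)} = 2 D \left(3 + D\right)$
$J = \frac{41}{11}$ ($J = \frac{62 + 61}{0 + 33} = \frac{123}{33} = 123 \cdot \frac{1}{33} = \frac{41}{11} \approx 3.7273$)
$\left(J + z{\left(12 \right)}\right) \left(-121\right) = \left(\frac{41}{11} + 2 \cdot 12 \left(3 + 12\right)\right) \left(-121\right) = \left(\frac{41}{11} + 2 \cdot 12 \cdot 15\right) \left(-121\right) = \left(\frac{41}{11} + 360\right) \left(-121\right) = \frac{4001}{11} \left(-121\right) = -44011$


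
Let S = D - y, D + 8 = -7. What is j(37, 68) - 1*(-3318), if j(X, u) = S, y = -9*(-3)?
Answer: 3276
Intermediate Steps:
D = -15 (D = -8 - 7 = -15)
y = 27
S = -42 (S = -15 - 1*27 = -15 - 27 = -42)
j(X, u) = -42
j(37, 68) - 1*(-3318) = -42 - 1*(-3318) = -42 + 3318 = 3276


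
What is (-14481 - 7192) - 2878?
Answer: -24551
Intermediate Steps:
(-14481 - 7192) - 2878 = -21673 - 2878 = -24551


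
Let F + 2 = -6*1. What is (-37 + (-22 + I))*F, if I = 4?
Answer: 440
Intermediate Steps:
F = -8 (F = -2 - 6*1 = -2 - 6 = -8)
(-37 + (-22 + I))*F = (-37 + (-22 + 4))*(-8) = (-37 - 18)*(-8) = -55*(-8) = 440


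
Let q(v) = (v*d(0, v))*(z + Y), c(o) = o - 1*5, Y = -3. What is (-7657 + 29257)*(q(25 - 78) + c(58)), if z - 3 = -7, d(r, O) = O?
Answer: -423576000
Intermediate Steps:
z = -4 (z = 3 - 7 = -4)
c(o) = -5 + o (c(o) = o - 5 = -5 + o)
q(v) = -7*v² (q(v) = (v*v)*(-4 - 3) = v²*(-7) = -7*v²)
(-7657 + 29257)*(q(25 - 78) + c(58)) = (-7657 + 29257)*(-7*(25 - 78)² + (-5 + 58)) = 21600*(-7*(-53)² + 53) = 21600*(-7*2809 + 53) = 21600*(-19663 + 53) = 21600*(-19610) = -423576000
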